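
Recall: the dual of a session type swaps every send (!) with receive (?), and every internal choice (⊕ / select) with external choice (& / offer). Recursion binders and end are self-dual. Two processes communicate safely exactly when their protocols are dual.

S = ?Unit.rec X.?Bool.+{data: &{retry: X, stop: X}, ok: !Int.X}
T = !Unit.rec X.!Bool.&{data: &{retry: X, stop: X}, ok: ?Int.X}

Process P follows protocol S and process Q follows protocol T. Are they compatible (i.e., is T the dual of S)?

NO

?Unit | !Unit  ok
  rec X | rec X  ok (rec unchanged)
    ?Bool | !Bool  ok
      +{data,ok} | &{data,ok}  ok label sets agree
        case data:
          &{retry,stop} | &{retry,stop}  ✗ choice polarity not flipped — not dual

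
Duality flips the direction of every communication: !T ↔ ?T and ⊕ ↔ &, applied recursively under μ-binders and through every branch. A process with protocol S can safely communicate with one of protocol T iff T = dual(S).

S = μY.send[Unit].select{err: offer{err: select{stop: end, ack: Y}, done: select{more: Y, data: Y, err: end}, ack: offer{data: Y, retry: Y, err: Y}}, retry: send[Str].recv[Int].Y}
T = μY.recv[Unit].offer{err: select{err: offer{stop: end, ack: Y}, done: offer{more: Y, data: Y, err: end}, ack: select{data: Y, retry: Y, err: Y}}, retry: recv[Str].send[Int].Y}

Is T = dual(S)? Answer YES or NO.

μY ‖ μY  match (rec unchanged)
  send[Unit] ‖ recv[Unit]  match
    select{err,retry} ‖ offer{err,retry}  match label sets agree
      • err:
        offer{err,done,ack} ‖ select{err,done,ack}  match label sets agree
          • err:
            select{stop,ack} ‖ offer{stop,ack}  match label sets agree
              • stop:
                end ‖ end  match
              • ack:
                Y ‖ Y  match
          • done:
            select{more,data,err} ‖ offer{more,data,err}  match label sets agree
              • more:
                Y ‖ Y  match
              • data:
                Y ‖ Y  match
              • err:
                end ‖ end  match
          • ack:
            offer{data,retry,err} ‖ select{data,retry,err}  match label sets agree
              • data:
                Y ‖ Y  match
              • retry:
                Y ‖ Y  match
              • err:
                Y ‖ Y  match
      • retry:
        send[Str] ‖ recv[Str]  match
          recv[Int] ‖ send[Int]  match
            Y ‖ Y  match

YES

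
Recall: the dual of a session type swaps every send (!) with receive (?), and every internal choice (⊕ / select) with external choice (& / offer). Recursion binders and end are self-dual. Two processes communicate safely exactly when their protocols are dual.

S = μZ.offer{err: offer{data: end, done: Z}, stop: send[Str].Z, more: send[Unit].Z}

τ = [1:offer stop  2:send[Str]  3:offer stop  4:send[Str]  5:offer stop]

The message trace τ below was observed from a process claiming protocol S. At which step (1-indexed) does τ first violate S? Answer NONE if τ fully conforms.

NONE

step 1: offer stop  ok  cont: send[Str].μZ.…
step 2: send[Str]  ok  cont: μZ.…
step 3: offer stop  ok  cont: send[Str].μZ.…
step 4: send[Str]  ok  cont: μZ.…
step 5: offer stop  ok  cont: send[Str].μZ.…
trace exhausted — no violation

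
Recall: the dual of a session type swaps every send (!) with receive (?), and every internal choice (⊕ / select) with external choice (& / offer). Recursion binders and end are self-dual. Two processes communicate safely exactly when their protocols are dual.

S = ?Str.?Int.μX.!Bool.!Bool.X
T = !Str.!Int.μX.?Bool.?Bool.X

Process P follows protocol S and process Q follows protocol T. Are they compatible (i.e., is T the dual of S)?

?Str | !Str  ok
  ?Int | !Int  ok
    μX | μX  ok (rec unchanged)
      !Bool | ?Bool  ok
        !Bool | ?Bool  ok
          X | X  ok

YES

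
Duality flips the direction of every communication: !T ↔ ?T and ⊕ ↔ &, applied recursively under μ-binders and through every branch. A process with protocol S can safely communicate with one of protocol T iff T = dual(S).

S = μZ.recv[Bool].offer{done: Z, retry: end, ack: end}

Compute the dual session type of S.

μZ → μZ  (binder kept)
  recv[Bool] → send[Bool]
    offer{done,retry,ack} → select{done,retry,ack}  (external→internal)
      case done:
        dual(Z) = Z
      case retry:
        dual(end) = end
      case ack:
        dual(end) = end

μZ.send[Bool].select{done: Z, retry: end, ack: end}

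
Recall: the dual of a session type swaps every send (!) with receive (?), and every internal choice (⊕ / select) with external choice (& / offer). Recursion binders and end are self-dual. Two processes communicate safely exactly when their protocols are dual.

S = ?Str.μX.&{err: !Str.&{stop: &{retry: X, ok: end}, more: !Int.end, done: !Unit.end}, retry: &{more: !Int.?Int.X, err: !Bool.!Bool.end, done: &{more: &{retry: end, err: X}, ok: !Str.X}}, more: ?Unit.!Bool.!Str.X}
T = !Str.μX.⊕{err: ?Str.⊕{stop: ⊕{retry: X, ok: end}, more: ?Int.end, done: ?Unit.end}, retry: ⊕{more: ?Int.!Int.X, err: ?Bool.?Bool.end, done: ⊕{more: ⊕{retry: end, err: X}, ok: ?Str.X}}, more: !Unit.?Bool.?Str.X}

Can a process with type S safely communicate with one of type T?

YES

?Str ‖ !Str  ✓
  μX ‖ μX  ✓ (rec unchanged)
    &{err,retry,more} ‖ ⊕{err,retry,more}  ✓ same labels
      • err:
        !Str ‖ ?Str  ✓
          &{stop,more,done} ‖ ⊕{stop,more,done}  ✓ same labels
            • stop:
              &{retry,ok} ‖ ⊕{retry,ok}  ✓ same labels
                • retry:
                  X ‖ X  ✓
                • ok:
                  end ‖ end  ✓
            • more:
              !Int ‖ ?Int  ✓
                end ‖ end  ✓
            • done:
              !Unit ‖ ?Unit  ✓
                end ‖ end  ✓
      • retry:
        &{more,err,done} ‖ ⊕{more,err,done}  ✓ same labels
          • more:
            !Int ‖ ?Int  ✓
              ?Int ‖ !Int  ✓
                X ‖ X  ✓
          • err:
            !Bool ‖ ?Bool  ✓
              !Bool ‖ ?Bool  ✓
                end ‖ end  ✓
          • done:
            &{more,ok} ‖ ⊕{more,ok}  ✓ same labels
              • more:
                &{retry,err} ‖ ⊕{retry,err}  ✓ same labels
                  • retry:
                    end ‖ end  ✓
                  • err:
                    X ‖ X  ✓
              • ok:
                !Str ‖ ?Str  ✓
                  X ‖ X  ✓
      • more:
        ?Unit ‖ !Unit  ✓
          !Bool ‖ ?Bool  ✓
            !Str ‖ ?Str  ✓
              X ‖ X  ✓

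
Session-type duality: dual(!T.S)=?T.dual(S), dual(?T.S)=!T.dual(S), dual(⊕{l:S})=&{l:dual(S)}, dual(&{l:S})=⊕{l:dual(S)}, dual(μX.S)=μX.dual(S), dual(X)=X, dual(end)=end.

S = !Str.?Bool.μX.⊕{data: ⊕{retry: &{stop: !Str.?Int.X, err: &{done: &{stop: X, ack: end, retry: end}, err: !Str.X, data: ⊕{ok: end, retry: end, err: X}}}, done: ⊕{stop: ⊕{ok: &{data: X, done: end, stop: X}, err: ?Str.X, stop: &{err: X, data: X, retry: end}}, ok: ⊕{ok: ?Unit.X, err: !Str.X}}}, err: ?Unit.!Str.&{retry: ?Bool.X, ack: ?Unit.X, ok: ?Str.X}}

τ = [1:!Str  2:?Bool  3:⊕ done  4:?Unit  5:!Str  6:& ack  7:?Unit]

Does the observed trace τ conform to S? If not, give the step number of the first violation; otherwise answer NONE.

3

@1 !Str  ✓  now at ?Bool.μX.…
@2 ?Bool  ✓  now at μX.…
@3 got ⊕ done, protocol expects ⊕ data or ⊕ err  ✗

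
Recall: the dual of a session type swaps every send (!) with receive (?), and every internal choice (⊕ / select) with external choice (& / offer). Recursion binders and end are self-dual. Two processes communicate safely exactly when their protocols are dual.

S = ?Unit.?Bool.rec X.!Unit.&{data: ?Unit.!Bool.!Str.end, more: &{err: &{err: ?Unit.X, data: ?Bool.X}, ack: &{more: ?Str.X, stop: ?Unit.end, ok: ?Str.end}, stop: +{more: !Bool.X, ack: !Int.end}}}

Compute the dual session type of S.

?Unit → !Unit
  ?Bool → !Bool
    rec X → rec X  (binder kept)
      !Unit → ?Unit
        &{data,more} → +{data,more}  (external→internal)
          case data:
            ?Unit → !Unit
              !Bool → ?Bool
                !Str → ?Str
                  end self-dual
          case more:
            &{err,ack,stop} → +{err,ack,stop}  (external→internal)
              case err:
                &{err,data} → +{err,data}  (external→internal)
                  case err:
                    ?Unit → !Unit
                      X self-dual
                  case data:
                    ?Bool → !Bool
                      X self-dual
              case ack:
                &{more,stop,ok} → +{more,stop,ok}  (external→internal)
                  case more:
                    ?Str → !Str
                      X self-dual
                  case stop:
                    ?Unit → !Unit
                      end self-dual
                  case ok:
                    ?Str → !Str
                      end self-dual
              case stop:
                +{more,ack} → &{more,ack}  (⊕→&)
                  case more:
                    !Bool → ?Bool
                      X self-dual
                  case ack:
                    !Int → ?Int
                      end self-dual

!Unit.!Bool.rec X.?Unit.+{data: !Unit.?Bool.?Str.end, more: +{err: +{err: !Unit.X, data: !Bool.X}, ack: +{more: !Str.X, stop: !Unit.end, ok: !Str.end}, stop: &{more: ?Bool.X, ack: ?Int.end}}}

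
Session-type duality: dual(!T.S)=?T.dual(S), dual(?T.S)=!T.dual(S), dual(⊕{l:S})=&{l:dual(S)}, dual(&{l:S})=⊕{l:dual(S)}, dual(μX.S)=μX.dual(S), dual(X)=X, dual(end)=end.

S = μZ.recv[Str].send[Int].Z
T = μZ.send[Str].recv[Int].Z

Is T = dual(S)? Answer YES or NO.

μZ ‖ μZ  ok (μ self-dual)
  recv[Str] ‖ send[Str]  ok
    send[Int] ‖ recv[Int]  ok
      Z ‖ Z  ok

YES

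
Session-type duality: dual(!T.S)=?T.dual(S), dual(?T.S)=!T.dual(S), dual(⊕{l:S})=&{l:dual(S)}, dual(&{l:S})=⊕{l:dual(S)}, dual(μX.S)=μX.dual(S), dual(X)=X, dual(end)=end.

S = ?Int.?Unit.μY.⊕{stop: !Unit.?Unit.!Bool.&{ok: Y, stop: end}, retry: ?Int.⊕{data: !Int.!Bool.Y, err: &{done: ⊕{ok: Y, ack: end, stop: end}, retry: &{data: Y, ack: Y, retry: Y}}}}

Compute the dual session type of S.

?Int → !Int
  ?Unit → !Unit
    μY → μY  (rec unchanged)
      ⊕{stop,retry} → &{stop,retry}  (⊕→&)
        • stop:
          !Unit → ?Unit
            ?Unit → !Unit
              !Bool → ?Bool
                &{ok,stop} → ⊕{ok,stop}  (external→internal)
                  • ok:
                    Y ↦ Y
                  • stop:
                    end ↦ end
        • retry:
          ?Int → !Int
            ⊕{data,err} → &{data,err}  (⊕→&)
              • data:
                !Int → ?Int
                  !Bool → ?Bool
                    Y ↦ Y
              • err:
                &{done,retry} → ⊕{done,retry}  (external→internal)
                  • done:
                    ⊕{ok,ack,stop} → &{ok,ack,stop}  (⊕→&)
                      • ok:
                        Y ↦ Y
                      • ack:
                        end ↦ end
                      • stop:
                        end ↦ end
                  • retry:
                    &{data,ack,retry} → ⊕{data,ack,retry}  (external→internal)
                      • data:
                        Y ↦ Y
                      • ack:
                        Y ↦ Y
                      • retry:
                        Y ↦ Y

!Int.!Unit.μY.&{stop: ?Unit.!Unit.?Bool.⊕{ok: Y, stop: end}, retry: !Int.&{data: ?Int.?Bool.Y, err: ⊕{done: &{ok: Y, ack: end, stop: end}, retry: ⊕{data: Y, ack: Y, retry: Y}}}}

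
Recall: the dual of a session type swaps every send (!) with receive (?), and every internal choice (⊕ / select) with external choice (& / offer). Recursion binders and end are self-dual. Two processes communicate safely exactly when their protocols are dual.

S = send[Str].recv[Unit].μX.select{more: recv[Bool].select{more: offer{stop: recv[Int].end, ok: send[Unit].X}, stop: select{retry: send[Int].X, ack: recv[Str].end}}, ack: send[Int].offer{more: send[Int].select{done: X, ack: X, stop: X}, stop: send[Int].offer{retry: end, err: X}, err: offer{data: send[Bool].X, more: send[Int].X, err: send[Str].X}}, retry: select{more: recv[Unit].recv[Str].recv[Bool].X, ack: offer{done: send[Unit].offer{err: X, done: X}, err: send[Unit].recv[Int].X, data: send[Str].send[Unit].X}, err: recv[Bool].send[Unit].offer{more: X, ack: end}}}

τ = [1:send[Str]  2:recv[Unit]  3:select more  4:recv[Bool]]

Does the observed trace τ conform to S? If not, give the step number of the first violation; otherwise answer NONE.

step 1: send[Str]  ok  now at recv[Unit].μX.…
step 2: recv[Unit]  ok  now at μX.…
step 3: select more  ok  now at recv[Bool].select{more: offer{stop: recv[Int].end, ok: send[Unit].μX.…}, stop: select{retry: send[Int].μX.…, ack: recv[Str].end}}
step 4: recv[Bool]  ok  now at select{more: offer{stop: recv[Int].end, ok: send[Unit].μX.…}, stop: select{retry: send[Int].μX.…, ack: recv[Str].end}}
all 4 steps conform

NONE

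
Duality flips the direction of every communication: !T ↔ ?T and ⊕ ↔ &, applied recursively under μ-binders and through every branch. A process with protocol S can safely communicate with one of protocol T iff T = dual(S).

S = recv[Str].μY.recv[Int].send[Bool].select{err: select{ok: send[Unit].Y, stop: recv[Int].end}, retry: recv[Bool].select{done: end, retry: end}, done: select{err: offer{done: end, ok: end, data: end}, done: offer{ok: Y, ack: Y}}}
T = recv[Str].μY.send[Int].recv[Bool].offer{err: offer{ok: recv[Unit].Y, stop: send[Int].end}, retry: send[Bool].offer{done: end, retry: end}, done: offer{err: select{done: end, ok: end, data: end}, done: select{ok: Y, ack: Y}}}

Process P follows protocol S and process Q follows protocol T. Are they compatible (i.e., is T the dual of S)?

NO

recv[Str] | recv[Str]  ✗ same direction on both sides — not dual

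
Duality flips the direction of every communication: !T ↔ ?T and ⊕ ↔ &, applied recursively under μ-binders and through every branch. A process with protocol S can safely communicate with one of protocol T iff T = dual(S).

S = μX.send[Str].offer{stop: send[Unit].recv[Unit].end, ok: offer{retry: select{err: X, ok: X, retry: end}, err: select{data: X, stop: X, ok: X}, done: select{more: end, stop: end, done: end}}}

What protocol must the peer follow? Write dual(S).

μX → μX  (μ self-dual)
  send[Str] → recv[Str]
    offer{stop,ok} → select{stop,ok}  (&→⊕)
      • stop:
        send[Unit] → recv[Unit]
          recv[Unit] → send[Unit]
            end ↦ end
      • ok:
        offer{retry,err,done} → select{retry,err,done}  (&→⊕)
          • retry:
            select{err,ok,retry} → offer{err,ok,retry}  (⊕→&)
              • err:
                X ↦ X
              • ok:
                X ↦ X
              • retry:
                end ↦ end
          • err:
            select{data,stop,ok} → offer{data,stop,ok}  (⊕→&)
              • data:
                X ↦ X
              • stop:
                X ↦ X
              • ok:
                X ↦ X
          • done:
            select{more,stop,done} → offer{more,stop,done}  (⊕→&)
              • more:
                end ↦ end
              • stop:
                end ↦ end
              • done:
                end ↦ end

μX.recv[Str].select{stop: recv[Unit].send[Unit].end, ok: select{retry: offer{err: X, ok: X, retry: end}, err: offer{data: X, stop: X, ok: X}, done: offer{more: end, stop: end, done: end}}}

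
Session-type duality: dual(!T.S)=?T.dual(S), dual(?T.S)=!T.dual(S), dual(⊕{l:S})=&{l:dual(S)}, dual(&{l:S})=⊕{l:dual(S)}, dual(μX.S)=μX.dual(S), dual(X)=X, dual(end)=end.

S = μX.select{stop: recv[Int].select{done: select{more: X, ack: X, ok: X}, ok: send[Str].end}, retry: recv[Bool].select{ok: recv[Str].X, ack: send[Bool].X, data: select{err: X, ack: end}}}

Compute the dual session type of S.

μX → μX  (rec unchanged)
  select{stop,retry} → offer{stop,retry}  (⊕→&)
    [stop]
      recv[Int] → send[Int]
        select{done,ok} → offer{done,ok}  (⊕→&)
          [done]
            select{more,ack,ok} → offer{more,ack,ok}  (⊕→&)
              [more]
                dual(X) = X
              [ack]
                dual(X) = X
              [ok]
                dual(X) = X
          [ok]
            send[Str] → recv[Str]
              dual(end) = end
    [retry]
      recv[Bool] → send[Bool]
        select{ok,ack,data} → offer{ok,ack,data}  (⊕→&)
          [ok]
            recv[Str] → send[Str]
              dual(X) = X
          [ack]
            send[Bool] → recv[Bool]
              dual(X) = X
          [data]
            select{err,ack} → offer{err,ack}  (⊕→&)
              [err]
                dual(X) = X
              [ack]
                dual(end) = end

μX.offer{stop: send[Int].offer{done: offer{more: X, ack: X, ok: X}, ok: recv[Str].end}, retry: send[Bool].offer{ok: send[Str].X, ack: recv[Bool].X, data: offer{err: X, ack: end}}}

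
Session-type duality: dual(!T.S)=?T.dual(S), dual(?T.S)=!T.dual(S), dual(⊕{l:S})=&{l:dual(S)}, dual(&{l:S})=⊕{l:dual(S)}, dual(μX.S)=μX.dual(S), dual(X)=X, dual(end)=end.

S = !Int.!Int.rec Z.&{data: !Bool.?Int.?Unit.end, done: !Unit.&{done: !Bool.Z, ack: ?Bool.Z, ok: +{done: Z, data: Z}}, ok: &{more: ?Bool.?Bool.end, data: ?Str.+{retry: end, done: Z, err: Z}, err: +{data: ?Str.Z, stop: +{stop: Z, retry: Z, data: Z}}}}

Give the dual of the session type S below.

?Int.?Int.rec Z.+{data: ?Bool.!Int.!Unit.end, done: ?Unit.+{done: ?Bool.Z, ack: !Bool.Z, ok: &{done: Z, data: Z}}, ok: +{more: !Bool.!Bool.end, data: !Str.&{retry: end, done: Z, err: Z}, err: &{data: !Str.Z, stop: &{stop: Z, retry: Z, data: Z}}}}

!Int = ?Int
  !Int = ?Int
    rec Z = rec Z  (μ self-dual)
      &{data,done,ok} = +{data,done,ok}  (external→internal)
        • data:
          !Bool = ?Bool
            ?Int = !Int
              ?Unit = !Unit
                dual(end) = end
        • done:
          !Unit = ?Unit
            &{done,ack,ok} = +{done,ack,ok}  (external→internal)
              • done:
                !Bool = ?Bool
                  dual(Z) = Z
              • ack:
                ?Bool = !Bool
                  dual(Z) = Z
              • ok:
                +{done,data} = &{done,data}  (⊕→&)
                  • done:
                    dual(Z) = Z
                  • data:
                    dual(Z) = Z
        • ok:
          &{more,data,err} = +{more,data,err}  (external→internal)
            • more:
              ?Bool = !Bool
                ?Bool = !Bool
                  dual(end) = end
            • data:
              ?Str = !Str
                +{retry,done,err} = &{retry,done,err}  (⊕→&)
                  • retry:
                    dual(end) = end
                  • done:
                    dual(Z) = Z
                  • err:
                    dual(Z) = Z
            • err:
              +{data,stop} = &{data,stop}  (⊕→&)
                • data:
                  ?Str = !Str
                    dual(Z) = Z
                • stop:
                  +{stop,retry,data} = &{stop,retry,data}  (⊕→&)
                    • stop:
                      dual(Z) = Z
                    • retry:
                      dual(Z) = Z
                    • data:
                      dual(Z) = Z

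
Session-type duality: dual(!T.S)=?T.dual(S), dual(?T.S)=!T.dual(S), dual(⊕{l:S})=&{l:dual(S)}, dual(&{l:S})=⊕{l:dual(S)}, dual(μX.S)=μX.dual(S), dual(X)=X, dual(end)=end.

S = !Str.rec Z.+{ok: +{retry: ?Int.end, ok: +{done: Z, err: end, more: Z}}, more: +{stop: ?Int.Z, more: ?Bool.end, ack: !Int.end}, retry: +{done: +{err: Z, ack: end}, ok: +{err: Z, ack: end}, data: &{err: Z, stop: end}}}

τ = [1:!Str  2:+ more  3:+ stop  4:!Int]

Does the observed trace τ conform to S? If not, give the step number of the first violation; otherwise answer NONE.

[1] !Str  ✓  now at rec Z.…
[2] + more  ✓  now at +{stop: ?Int.rec Z.…, more: ?Bool.end, ack: !Int.end}
[3] + stop  ✓  now at ?Int.rec Z.…
[4] got !Int, protocol expects ?Int  ✗

4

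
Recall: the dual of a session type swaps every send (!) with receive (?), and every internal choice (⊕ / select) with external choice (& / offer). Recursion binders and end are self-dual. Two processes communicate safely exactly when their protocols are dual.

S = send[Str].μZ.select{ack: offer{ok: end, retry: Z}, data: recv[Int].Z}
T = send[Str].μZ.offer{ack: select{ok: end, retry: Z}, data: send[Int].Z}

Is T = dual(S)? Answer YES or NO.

NO

send[Str] vs send[Str]  ✗ same direction on both sides — not dual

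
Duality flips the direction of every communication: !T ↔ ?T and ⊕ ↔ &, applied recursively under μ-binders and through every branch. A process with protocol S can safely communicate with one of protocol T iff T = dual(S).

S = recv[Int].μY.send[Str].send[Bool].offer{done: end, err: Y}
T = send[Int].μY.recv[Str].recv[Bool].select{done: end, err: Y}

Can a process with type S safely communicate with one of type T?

recv[Int] | send[Int]  ok
  μY | μY  ok (binder kept)
    send[Str] | recv[Str]  ok
      send[Bool] | recv[Bool]  ok
        offer{done,err} | select{done,err}  ok labels match
          • done:
            end | end  ok
          • err:
            Y | Y  ok

YES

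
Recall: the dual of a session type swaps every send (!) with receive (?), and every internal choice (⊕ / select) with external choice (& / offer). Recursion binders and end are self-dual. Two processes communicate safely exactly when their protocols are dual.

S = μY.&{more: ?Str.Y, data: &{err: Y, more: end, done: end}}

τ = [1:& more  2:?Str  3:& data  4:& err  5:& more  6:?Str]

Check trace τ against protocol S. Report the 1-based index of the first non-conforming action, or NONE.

[1] & more  ok  residual = ?Str.μY.…
[2] ?Str  ok  residual = μY.…
[3] & data  ok  residual = &{err: μY.…, more: end, done: end}
[4] & err  ok  residual = μY.…
[5] & more  ok  residual = ?Str.μY.…
[6] ?Str  ok  residual = μY.…
all 6 steps conform

NONE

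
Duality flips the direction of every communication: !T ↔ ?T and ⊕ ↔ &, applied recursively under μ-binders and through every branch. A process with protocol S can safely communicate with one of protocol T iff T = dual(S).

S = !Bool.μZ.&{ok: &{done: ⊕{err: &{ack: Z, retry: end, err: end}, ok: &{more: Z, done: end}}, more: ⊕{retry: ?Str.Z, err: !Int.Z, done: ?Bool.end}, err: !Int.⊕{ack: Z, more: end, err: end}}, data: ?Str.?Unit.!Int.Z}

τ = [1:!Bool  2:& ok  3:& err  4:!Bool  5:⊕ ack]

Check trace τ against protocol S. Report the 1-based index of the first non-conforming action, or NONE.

[1] !Bool  ok  residual = μZ.…
[2] & ok  ok  residual = &{done: ⊕{err: &{ack: μZ.…, retry: end, err: end}, ok: &{more: μZ.…, done: end}}, more: ⊕{retry: ?Str.μZ.…, err: !Int.μZ.…, done: ?Bool.end}, err: !Int.⊕{ack: μZ.…, more: end, err: end}}
[3] & err  ok  residual = !Int.⊕{ack: μZ.…, more: end, err: end}
[4] got !Bool, protocol expects !Int  ✗

4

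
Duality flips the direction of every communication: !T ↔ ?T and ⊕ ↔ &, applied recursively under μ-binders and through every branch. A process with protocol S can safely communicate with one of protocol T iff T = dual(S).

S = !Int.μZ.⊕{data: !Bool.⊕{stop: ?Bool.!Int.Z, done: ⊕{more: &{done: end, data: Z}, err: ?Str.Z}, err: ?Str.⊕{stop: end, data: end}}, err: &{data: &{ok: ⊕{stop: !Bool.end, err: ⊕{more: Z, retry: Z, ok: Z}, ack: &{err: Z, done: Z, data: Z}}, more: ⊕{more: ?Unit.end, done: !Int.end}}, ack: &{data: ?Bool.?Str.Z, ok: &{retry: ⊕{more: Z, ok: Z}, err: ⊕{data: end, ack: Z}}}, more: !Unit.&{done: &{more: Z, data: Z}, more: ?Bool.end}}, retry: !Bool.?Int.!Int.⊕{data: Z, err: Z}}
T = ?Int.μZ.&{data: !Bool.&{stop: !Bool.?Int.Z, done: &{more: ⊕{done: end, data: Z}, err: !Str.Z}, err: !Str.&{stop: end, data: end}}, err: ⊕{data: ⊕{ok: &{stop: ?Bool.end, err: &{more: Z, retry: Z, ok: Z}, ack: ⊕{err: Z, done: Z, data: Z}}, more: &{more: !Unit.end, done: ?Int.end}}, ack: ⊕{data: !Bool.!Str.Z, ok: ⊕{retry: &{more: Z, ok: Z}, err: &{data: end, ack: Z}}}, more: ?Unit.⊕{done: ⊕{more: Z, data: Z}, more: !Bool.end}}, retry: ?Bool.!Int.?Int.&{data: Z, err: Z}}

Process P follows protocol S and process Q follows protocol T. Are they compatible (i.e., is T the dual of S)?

NO

!Int ‖ ?Int  ✓
  μZ ‖ μZ  ✓ (μ self-dual)
    ⊕{data,err,retry} ‖ &{data,err,retry}  ✓ same labels
      case data:
        !Bool ‖ !Bool  ✗ same direction on both sides — not dual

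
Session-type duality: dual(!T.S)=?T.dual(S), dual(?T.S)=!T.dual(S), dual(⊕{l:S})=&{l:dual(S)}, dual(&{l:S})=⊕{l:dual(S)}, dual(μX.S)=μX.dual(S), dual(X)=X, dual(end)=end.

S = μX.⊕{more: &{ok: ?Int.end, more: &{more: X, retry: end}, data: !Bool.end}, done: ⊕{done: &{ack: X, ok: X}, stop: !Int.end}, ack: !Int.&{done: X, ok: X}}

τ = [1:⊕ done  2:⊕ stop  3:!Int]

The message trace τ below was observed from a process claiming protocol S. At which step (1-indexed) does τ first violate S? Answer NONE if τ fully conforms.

[1] ⊕ done  ok  now at ⊕{done: &{ack: μX.…, ok: μX.…}, stop: !Int.end}
[2] ⊕ stop  ok  now at !Int.end
[3] !Int  ok  now at end
all 3 steps conform

NONE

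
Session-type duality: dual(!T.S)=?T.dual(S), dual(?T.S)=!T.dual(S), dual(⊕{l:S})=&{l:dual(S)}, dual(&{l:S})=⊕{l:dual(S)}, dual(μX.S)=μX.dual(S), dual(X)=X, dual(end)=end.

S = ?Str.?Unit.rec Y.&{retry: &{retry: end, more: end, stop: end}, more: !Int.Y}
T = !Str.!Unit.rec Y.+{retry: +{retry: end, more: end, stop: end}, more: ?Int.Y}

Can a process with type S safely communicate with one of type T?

YES

?Str vs !Str  ✓
  ?Unit vs !Unit  ✓
    rec Y vs rec Y  ✓ (binder kept)
      &{retry,more} vs +{retry,more}  ✓ label sets agree
        case retry:
          &{retry,more,stop} vs +{retry,more,stop}  ✓ label sets agree
            case retry:
              end vs end  ✓
            case more:
              end vs end  ✓
            case stop:
              end vs end  ✓
        case more:
          !Int vs ?Int  ✓
            Y vs Y  ✓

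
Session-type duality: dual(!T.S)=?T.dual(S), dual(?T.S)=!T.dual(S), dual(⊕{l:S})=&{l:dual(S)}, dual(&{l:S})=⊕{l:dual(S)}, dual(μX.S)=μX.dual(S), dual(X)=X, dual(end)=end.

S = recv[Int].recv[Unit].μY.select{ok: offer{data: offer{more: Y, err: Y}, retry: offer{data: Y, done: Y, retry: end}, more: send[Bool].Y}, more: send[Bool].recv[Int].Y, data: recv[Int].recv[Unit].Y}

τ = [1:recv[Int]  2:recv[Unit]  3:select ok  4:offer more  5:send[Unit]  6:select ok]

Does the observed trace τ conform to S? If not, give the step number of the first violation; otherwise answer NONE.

5

step 1: recv[Int]  ok  residual = recv[Unit].μY.…
step 2: recv[Unit]  ok  residual = μY.…
step 3: select ok  ok  residual = offer{data: offer{more: μY.…, err: μY.…}, retry: offer{data: μY.…, done: μY.…, retry: end}, more: send[Bool].μY.…}
step 4: offer more  ok  residual = send[Bool].μY.…
step 5: got send[Unit], protocol expects send[Bool]  ✗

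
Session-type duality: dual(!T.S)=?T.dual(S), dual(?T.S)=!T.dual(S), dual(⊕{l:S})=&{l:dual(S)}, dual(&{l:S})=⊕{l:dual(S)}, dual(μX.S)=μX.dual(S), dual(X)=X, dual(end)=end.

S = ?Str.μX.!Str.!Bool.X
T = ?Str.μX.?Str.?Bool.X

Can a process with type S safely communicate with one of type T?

NO

?Str ‖ ?Str  ✗ same direction on both sides — not dual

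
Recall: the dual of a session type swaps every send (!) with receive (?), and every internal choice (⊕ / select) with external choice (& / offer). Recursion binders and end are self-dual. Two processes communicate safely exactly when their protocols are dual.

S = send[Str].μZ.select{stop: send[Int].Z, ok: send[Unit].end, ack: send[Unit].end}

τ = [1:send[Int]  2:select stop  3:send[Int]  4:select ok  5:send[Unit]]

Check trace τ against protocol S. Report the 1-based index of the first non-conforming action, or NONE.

1

@1 got send[Int], protocol expects send[Str]  ✗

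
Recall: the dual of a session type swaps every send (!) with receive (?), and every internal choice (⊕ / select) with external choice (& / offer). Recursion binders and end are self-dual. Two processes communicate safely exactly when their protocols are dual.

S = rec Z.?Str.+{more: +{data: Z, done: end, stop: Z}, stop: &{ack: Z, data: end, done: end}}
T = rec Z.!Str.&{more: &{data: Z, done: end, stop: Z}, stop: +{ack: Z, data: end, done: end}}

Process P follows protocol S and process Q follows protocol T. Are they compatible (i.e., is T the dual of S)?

YES

rec Z ‖ rec Z  ok (binder kept)
  ?Str ‖ !Str  ok
    +{more,stop} ‖ &{more,stop}  ok labels match
      • more:
        +{data,done,stop} ‖ &{data,done,stop}  ok labels match
          • data:
            Z ‖ Z  ok
          • done:
            end ‖ end  ok
          • stop:
            Z ‖ Z  ok
      • stop:
        &{ack,data,done} ‖ +{ack,data,done}  ok labels match
          • ack:
            Z ‖ Z  ok
          • data:
            end ‖ end  ok
          • done:
            end ‖ end  ok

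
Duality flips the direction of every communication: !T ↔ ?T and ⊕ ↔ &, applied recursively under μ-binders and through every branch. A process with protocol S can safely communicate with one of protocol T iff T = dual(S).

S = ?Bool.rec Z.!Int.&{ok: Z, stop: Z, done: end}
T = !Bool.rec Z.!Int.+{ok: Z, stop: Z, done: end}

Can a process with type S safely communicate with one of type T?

NO

?Bool vs !Bool  ok
  rec Z vs rec Z  ok (μ self-dual)
    !Int vs !Int  ✗ same direction on both sides — not dual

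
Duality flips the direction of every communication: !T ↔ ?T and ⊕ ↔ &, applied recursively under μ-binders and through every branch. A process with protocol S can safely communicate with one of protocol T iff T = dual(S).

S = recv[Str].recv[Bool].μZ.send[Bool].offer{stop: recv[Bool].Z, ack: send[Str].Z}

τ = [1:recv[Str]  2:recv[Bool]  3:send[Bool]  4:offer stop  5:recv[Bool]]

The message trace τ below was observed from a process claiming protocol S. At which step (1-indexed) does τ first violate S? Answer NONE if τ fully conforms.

NONE

@1 recv[Str]  ok  cont: recv[Bool].μZ.…
@2 recv[Bool]  ok  cont: μZ.…
@3 send[Bool]  ok  cont: offer{stop: recv[Bool].μZ.…, ack: send[Str].μZ.…}
@4 offer stop  ok  cont: recv[Bool].μZ.…
@5 recv[Bool]  ok  cont: μZ.…
τ conforms to S (length 5)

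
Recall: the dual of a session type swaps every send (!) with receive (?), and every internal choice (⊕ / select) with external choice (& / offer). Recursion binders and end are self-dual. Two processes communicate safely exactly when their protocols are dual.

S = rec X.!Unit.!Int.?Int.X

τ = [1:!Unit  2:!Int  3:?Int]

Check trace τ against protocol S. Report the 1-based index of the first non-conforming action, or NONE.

[1] !Unit  ok  residual = !Int.?Int.rec X.…
[2] !Int  ok  residual = ?Int.rec X.…
[3] ?Int  ok  residual = rec X.…
τ conforms to S (length 3)

NONE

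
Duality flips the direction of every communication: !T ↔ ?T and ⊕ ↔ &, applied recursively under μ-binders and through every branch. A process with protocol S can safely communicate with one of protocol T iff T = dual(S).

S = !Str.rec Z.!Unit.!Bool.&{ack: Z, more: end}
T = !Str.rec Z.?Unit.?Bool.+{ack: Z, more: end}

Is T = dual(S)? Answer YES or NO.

!Str ‖ !Str  ✗ same direction on both sides — not dual

NO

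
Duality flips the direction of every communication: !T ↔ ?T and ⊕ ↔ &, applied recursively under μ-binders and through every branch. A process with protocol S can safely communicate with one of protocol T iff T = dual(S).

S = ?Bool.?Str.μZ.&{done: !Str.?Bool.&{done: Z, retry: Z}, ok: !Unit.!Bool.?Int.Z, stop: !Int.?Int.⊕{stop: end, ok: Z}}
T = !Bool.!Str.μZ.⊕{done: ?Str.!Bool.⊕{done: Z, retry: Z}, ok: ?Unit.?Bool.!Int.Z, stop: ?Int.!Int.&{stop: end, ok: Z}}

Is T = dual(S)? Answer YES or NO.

?Bool vs !Bool  ok
  ?Str vs !Str  ok
    μZ vs μZ  ok (rec unchanged)
      &{done,ok,stop} vs ⊕{done,ok,stop}  ok label sets agree
        • done:
          !Str vs ?Str  ok
            ?Bool vs !Bool  ok
              &{done,retry} vs ⊕{done,retry}  ok label sets agree
                • done:
                  Z vs Z  ok
                • retry:
                  Z vs Z  ok
        • ok:
          !Unit vs ?Unit  ok
            !Bool vs ?Bool  ok
              ?Int vs !Int  ok
                Z vs Z  ok
        • stop:
          !Int vs ?Int  ok
            ?Int vs !Int  ok
              ⊕{stop,ok} vs &{stop,ok}  ok label sets agree
                • stop:
                  end vs end  ok
                • ok:
                  Z vs Z  ok

YES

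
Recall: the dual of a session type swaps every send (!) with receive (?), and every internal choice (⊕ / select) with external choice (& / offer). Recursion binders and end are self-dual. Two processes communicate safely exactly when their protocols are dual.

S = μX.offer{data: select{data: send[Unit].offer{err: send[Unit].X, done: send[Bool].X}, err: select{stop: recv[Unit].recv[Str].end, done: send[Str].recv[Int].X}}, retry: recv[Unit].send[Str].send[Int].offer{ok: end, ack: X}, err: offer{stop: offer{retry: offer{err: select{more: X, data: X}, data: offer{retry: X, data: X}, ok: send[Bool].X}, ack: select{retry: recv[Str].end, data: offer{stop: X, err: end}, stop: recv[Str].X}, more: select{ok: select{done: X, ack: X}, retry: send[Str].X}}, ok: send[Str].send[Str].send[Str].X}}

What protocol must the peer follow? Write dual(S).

μX = μX  (rec unchanged)
  offer{data,retry,err} = select{data,retry,err}  (&→⊕)
    [data]
      select{data,err} = offer{data,err}  (select→offer)
        [data]
          send[Unit] = recv[Unit]
            offer{err,done} = select{err,done}  (&→⊕)
              [err]
                send[Unit] = recv[Unit]
                  X ↦ X
              [done]
                send[Bool] = recv[Bool]
                  X ↦ X
        [err]
          select{stop,done} = offer{stop,done}  (select→offer)
            [stop]
              recv[Unit] = send[Unit]
                recv[Str] = send[Str]
                  end ↦ end
            [done]
              send[Str] = recv[Str]
                recv[Int] = send[Int]
                  X ↦ X
    [retry]
      recv[Unit] = send[Unit]
        send[Str] = recv[Str]
          send[Int] = recv[Int]
            offer{ok,ack} = select{ok,ack}  (&→⊕)
              [ok]
                end ↦ end
              [ack]
                X ↦ X
    [err]
      offer{stop,ok} = select{stop,ok}  (&→⊕)
        [stop]
          offer{retry,ack,more} = select{retry,ack,more}  (&→⊕)
            [retry]
              offer{err,data,ok} = select{err,data,ok}  (&→⊕)
                [err]
                  select{more,data} = offer{more,data}  (select→offer)
                    [more]
                      X ↦ X
                    [data]
                      X ↦ X
                [data]
                  offer{retry,data} = select{retry,data}  (&→⊕)
                    [retry]
                      X ↦ X
                    [data]
                      X ↦ X
                [ok]
                  send[Bool] = recv[Bool]
                    X ↦ X
            [ack]
              select{retry,data,stop} = offer{retry,data,stop}  (select→offer)
                [retry]
                  recv[Str] = send[Str]
                    end ↦ end
                [data]
                  offer{stop,err} = select{stop,err}  (&→⊕)
                    [stop]
                      X ↦ X
                    [err]
                      end ↦ end
                [stop]
                  recv[Str] = send[Str]
                    X ↦ X
            [more]
              select{ok,retry} = offer{ok,retry}  (select→offer)
                [ok]
                  select{done,ack} = offer{done,ack}  (select→offer)
                    [done]
                      X ↦ X
                    [ack]
                      X ↦ X
                [retry]
                  send[Str] = recv[Str]
                    X ↦ X
        [ok]
          send[Str] = recv[Str]
            send[Str] = recv[Str]
              send[Str] = recv[Str]
                X ↦ X

μX.select{data: offer{data: recv[Unit].select{err: recv[Unit].X, done: recv[Bool].X}, err: offer{stop: send[Unit].send[Str].end, done: recv[Str].send[Int].X}}, retry: send[Unit].recv[Str].recv[Int].select{ok: end, ack: X}, err: select{stop: select{retry: select{err: offer{more: X, data: X}, data: select{retry: X, data: X}, ok: recv[Bool].X}, ack: offer{retry: send[Str].end, data: select{stop: X, err: end}, stop: send[Str].X}, more: offer{ok: offer{done: X, ack: X}, retry: recv[Str].X}}, ok: recv[Str].recv[Str].recv[Str].X}}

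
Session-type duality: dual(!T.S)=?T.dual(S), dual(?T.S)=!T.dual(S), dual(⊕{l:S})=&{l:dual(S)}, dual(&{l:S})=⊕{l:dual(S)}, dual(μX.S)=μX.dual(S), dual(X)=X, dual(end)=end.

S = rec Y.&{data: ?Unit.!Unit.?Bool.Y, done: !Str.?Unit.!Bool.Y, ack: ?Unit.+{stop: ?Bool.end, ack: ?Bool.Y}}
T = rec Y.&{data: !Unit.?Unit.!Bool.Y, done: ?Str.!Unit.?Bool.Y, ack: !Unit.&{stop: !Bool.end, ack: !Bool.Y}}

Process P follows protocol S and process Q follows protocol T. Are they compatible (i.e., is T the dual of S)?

NO

rec Y ‖ rec Y  ok (binder kept)
  &{data,done,ack} ‖ &{data,done,ack}  ✗ choice polarity not flipped — not dual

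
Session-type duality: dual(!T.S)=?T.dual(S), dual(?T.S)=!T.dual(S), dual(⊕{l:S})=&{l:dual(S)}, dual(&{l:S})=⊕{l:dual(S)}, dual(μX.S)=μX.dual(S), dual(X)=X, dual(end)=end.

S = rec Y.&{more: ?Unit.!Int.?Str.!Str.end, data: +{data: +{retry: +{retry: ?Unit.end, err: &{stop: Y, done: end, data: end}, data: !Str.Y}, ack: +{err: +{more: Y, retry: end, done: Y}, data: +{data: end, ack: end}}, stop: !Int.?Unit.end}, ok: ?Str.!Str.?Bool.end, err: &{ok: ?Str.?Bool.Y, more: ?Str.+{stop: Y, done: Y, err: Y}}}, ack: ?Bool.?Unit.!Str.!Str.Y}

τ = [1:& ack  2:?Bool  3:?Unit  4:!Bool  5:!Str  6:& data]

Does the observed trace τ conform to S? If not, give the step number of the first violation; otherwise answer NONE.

4

[1] & ack  ok  now at ?Bool.?Unit.!Str.!Str.rec Y.…
[2] ?Bool  ok  now at ?Unit.!Str.!Str.rec Y.…
[3] ?Unit  ok  now at !Str.!Str.rec Y.…
[4] got !Bool, protocol expects !Str  ✗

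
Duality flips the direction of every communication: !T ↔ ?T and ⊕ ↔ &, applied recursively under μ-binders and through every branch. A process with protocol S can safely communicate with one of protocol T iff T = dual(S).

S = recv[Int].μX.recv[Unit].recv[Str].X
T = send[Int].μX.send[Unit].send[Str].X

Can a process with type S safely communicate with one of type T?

recv[Int] | send[Int]  ✓
  μX | μX  ✓ (μ self-dual)
    recv[Unit] | send[Unit]  ✓
      recv[Str] | send[Str]  ✓
        X | X  ✓

YES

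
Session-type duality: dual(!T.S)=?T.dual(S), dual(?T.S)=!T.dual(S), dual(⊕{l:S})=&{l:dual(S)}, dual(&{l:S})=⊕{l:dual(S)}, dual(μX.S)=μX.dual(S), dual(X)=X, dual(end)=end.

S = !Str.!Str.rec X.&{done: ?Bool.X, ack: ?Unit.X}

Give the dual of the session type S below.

!Str → ?Str
  !Str → ?Str
    rec X → rec X  (binder kept)
      &{done,ack} → +{done,ack}  (external→internal)
        [done]
          ?Bool → !Bool
            X ↦ X
        [ack]
          ?Unit → !Unit
            X ↦ X

?Str.?Str.rec X.+{done: !Bool.X, ack: !Unit.X}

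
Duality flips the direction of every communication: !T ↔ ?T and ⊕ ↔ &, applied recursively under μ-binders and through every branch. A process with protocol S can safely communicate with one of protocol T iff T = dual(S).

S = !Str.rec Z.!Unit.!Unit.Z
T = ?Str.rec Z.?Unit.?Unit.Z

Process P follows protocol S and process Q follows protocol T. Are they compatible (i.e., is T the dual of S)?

!Str vs ?Str  ok
  rec Z vs rec Z  ok (binder kept)
    !Unit vs ?Unit  ok
      !Unit vs ?Unit  ok
        Z vs Z  ok

YES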